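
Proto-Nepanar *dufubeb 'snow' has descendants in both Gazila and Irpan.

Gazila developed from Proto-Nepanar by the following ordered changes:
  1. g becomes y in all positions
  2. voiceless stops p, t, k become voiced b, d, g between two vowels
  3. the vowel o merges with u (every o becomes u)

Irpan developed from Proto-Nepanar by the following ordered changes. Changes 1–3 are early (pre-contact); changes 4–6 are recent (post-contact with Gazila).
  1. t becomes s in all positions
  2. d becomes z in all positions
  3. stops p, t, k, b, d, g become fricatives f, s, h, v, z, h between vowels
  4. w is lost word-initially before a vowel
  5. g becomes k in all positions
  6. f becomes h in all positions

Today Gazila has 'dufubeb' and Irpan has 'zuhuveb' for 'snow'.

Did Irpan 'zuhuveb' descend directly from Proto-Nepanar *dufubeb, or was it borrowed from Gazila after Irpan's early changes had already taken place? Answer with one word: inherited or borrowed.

If inherited, *dufubeb would pass through all of Irpan's changes:
Irpan: *dufubeb > zufubeb > zufuveb > zuhuveb  (by unconditioned shift, intervocalic lenition, unconditioned shift)
If borrowed from Gazila 'dufubeb' after the early changes, it would undergo only the recent ones:
  rule 4 (glide loss): no change (dufubeb)
  rule 5 (unconditioned shift): no change (dufubeb)
  rule 6 (unconditioned shift): dufubeb → duhubeb
  ⇒ as a loan: duhubeb
Irpan 'zuhuveb' matches the inherited outcome exactly, so it is an inherited cognate, not a loan.

inherited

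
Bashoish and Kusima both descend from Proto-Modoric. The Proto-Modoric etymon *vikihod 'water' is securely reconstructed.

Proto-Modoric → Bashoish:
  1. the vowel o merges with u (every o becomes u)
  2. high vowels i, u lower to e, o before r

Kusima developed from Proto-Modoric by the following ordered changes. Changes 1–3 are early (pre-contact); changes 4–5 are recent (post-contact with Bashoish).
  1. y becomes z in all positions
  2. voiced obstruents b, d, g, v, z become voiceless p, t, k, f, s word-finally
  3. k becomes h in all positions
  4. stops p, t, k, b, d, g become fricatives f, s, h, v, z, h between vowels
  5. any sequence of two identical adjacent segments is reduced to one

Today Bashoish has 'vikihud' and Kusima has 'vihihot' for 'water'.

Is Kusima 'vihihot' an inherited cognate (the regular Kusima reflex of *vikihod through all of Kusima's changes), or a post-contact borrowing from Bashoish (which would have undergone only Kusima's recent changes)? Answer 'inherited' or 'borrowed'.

inherited

If inherited, *vikihod would pass through all of Kusima's changes:
Kusima: *vikihod > vikihot > vihihot  (by final devoicing, unconditioned shift)
If borrowed from Bashoish 'vikihud' after the early changes, it would undergo only the recent ones:
  rule 4 (intervocalic lenition): vikihud → vihihud
  rule 5 (degemination): no change (vihihud)
  ⇒ as a loan: vihihud
Kusima 'vihihot' matches the inherited outcome exactly, so it is an inherited cognate, not a loan.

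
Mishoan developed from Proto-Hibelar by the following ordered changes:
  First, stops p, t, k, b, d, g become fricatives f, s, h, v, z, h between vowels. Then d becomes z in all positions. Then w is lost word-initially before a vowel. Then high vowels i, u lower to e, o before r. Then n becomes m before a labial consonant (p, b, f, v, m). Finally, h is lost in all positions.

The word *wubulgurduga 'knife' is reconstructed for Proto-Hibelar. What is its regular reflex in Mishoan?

uvulgorzua

Mishoan: *wubulgurduga > wuvulgurduha > wuvulgurzuha > uvulgurzuha > uvulgorzuha > uvulgorzua  (by intervocalic lenition, unconditioned shift, glide loss, pre-rhotic lowering, h-loss)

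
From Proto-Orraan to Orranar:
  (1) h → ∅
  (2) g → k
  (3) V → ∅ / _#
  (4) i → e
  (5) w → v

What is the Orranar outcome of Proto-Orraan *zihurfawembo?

Orranar: *zihurfawembo
  zihurfawembo → ziurfawembo   [h-loss]
  ziurfawembo (rule 2 does not apply)
  ziurfawembo → ziurfawemb   [apocope]
  ziurfawemb → zeurfawemb   [vowel merger]
  zeurfawemb → zeurfavemb   [unconditioned shift]
  giving Orranar zeurfavemb.

zeurfavemb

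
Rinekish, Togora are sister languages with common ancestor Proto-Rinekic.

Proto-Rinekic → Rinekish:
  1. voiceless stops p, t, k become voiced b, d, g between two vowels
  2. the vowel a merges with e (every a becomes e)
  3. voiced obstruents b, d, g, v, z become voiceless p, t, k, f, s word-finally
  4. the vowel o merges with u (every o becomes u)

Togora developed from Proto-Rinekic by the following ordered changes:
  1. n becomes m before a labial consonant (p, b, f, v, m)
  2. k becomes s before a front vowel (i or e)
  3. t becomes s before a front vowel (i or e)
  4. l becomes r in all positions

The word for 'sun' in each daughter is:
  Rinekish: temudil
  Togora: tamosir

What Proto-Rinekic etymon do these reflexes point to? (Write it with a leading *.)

Position 2: Rinekish has e, Togora has a. Togora preserves a here (none of its changes turn any other segment into a), so the proto-segment is *a.
Position 4: Rinekish has u, Togora has o. Togora preserves o here (none of its changes turn any other segment into o), so the proto-segment is *o.
Verify the candidate proto-form against each daughter:
Rinekish: *tamotil > tamodil > temodil > temudil  (by intervocalic voicing, vowel merger, vowel merger)
Togora: *tamotil
  tamotil (rule 1 does not apply)
  tamotil (rule 2 does not apply)
  tamotil → tamosil   [palatalisation]
  tamosil → tamosir   [unconditioned shift]
  giving Togora tamosir.
No other proto-form is consistent with every reflex, so the reconstruction is *tamotil.

*tamotil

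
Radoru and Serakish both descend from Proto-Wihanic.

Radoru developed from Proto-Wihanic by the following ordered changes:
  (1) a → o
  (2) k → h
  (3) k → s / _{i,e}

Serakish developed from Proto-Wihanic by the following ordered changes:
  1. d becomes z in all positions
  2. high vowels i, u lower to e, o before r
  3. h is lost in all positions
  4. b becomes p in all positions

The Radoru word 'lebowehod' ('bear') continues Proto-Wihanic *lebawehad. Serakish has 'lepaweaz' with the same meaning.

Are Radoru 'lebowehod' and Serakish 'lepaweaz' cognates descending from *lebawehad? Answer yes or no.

yes

Derive the expected Serakish reflex of *lebawehad:
Serakish: *lebawehad
  lebawehad → lebawehaz   [unconditioned shift]
  lebawehaz (rule 2 does not apply)
  lebawehaz → lebaweaz   [h-loss]
  lebaweaz → lepaweaz   [unconditioned shift]
  giving Serakish lepaweaz.
Serakish 'lepaweaz' matches the regular reflex exactly, so the pair is cognate.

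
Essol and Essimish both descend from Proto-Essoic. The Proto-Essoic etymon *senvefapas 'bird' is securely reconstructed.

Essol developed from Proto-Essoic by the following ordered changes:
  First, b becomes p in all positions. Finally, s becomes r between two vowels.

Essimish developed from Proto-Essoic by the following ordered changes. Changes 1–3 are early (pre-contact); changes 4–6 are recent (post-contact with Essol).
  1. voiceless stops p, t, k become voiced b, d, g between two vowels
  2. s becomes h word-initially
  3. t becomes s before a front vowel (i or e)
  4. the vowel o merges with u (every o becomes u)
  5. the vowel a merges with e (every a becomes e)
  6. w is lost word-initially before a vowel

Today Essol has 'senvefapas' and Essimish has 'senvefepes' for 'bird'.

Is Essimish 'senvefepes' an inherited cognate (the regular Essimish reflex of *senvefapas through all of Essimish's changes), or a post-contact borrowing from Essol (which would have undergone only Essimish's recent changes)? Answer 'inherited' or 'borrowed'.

borrowed

If inherited, *senvefapas would pass through all of Essimish's changes:
Essimish: start from *senvefapas.
  rule 1 (intervocalic voicing): senvefapas → senvefabas
  rule 2 (debuccalisation): senvefabas → henvefabas
  rule 3: no change — henvefabas
  rule 4: no change — henvefabas
  rule 5 (vowel merger): henvefabas → henvefebes
  rule 6: no change — henvefebes
  ⇒ Essimish henvefebes
If borrowed from Essol 'senvefapas' after the early changes, it would undergo only the recent ones:
  rule 4 (vowel merger): no change (senvefapas)
  rule 5 (vowel merger): senvefapas → senvefepes
  rule 6 (glide loss): no change (senvefepes)
  ⇒ as a loan: senvefepes
Essimish 'senvefepes' matches the loan outcome 'senvefepes', not the inherited 'henvefebes' — it skipped the early Essimish changes, so it was borrowed from Essol.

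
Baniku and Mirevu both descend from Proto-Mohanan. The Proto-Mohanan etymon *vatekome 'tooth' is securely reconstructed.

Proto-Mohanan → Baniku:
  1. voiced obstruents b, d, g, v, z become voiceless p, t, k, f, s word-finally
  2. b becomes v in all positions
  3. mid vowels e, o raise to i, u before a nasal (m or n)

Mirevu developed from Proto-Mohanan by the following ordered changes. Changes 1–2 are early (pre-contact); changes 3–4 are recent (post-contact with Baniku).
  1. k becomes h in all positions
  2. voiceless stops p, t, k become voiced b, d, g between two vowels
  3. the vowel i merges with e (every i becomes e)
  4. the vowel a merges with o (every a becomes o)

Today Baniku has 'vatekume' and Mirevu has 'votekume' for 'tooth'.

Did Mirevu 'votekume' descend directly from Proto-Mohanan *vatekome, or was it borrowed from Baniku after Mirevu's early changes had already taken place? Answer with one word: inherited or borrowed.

borrowed

If inherited, *vatekome would pass through all of Mirevu's changes:
Mirevu: *vatekome > vatehome > vadehome > vodehome  (by unconditioned shift, intervocalic voicing, vowel merger)
If borrowed from Baniku 'vatekume' after the early changes, it would undergo only the recent ones:
  rule 3 (vowel merger): no change (vatekume)
  rule 4 (vowel merger): vatekume → votekume
  ⇒ as a loan: votekume
Mirevu 'votekume' matches the loan outcome 'votekume', not the inherited 'vodehome' — it skipped the early Mirevu changes, so it was borrowed from Baniku.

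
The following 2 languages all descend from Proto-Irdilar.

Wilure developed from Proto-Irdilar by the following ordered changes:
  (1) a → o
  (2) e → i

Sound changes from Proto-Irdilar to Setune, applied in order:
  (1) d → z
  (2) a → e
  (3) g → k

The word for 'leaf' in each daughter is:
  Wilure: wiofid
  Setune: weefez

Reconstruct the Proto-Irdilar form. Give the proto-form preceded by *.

Position 3: Wilure has o, Setune has e. Taking the neighbouring segments as reconstructed: Wilure o could go back to *a or *o; Setune e could go back to *a or *e — the one source consistent with every daughter is *a.
Position 2: Wilure has i, Setune has e. Taking the neighbouring segments as reconstructed: Wilure i could go back to *e or *i; Setune e could go back to *a or *e — the one source consistent with every daughter is *e.
Position 6: Wilure has d, Setune has z. Wilure preserves d here (none of its changes turn any other segment into d), so the proto-segment is *d.
Continuing position by position gives *weafed; check it forward:
Wilure: *weafed > weofed > wiofid  (by vowel merger, vowel merger)
Setune: start from *weafed.
  rule 1 (unconditioned shift): weafed → weafez
  rule 2 (vowel merger): weafez → weefez
  rule 3: no change — weefez
  ⇒ Setune weefez
No other proto-form is consistent with every reflex, so the reconstruction is *weafed.

*weafed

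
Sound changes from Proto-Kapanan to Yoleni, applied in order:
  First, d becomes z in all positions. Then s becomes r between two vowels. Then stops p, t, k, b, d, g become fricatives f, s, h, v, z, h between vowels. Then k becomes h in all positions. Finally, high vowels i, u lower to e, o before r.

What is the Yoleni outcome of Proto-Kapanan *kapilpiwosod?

hafilpiworoz

Yoleni: start from *kapilpiwosod.
  rule 1 (unconditioned shift): kapilpiwosod → kapilpiwosoz
  rule 2 (rhotacism): kapilpiwosoz → kapilpiworoz
  rule 3 (intervocalic lenition): kapilpiworoz → kafilpiworoz
  rule 4 (unconditioned shift): kafilpiworoz → hafilpiworoz
  rule 5: no change — hafilpiworoz
  ⇒ Yoleni hafilpiworoz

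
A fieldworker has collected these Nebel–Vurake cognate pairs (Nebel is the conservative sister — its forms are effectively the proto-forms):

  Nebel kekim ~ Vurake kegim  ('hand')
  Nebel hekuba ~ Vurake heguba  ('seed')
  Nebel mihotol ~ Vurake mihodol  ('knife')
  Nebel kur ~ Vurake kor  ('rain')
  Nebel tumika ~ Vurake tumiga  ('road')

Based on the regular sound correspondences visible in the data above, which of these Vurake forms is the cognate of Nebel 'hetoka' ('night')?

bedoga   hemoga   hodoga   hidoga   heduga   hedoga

hedoga

mihotol ~ mihodol — Nebel t corresponds to Vurake d between vowels (before a back vowel).
tumika ~ tumiga — Nebel k corresponds to Vurake g between vowels (before a back vowel).
Applying these to Nebel 'hetoka':
  hetoka → hedoka   (t→d between vowels (before a back vowel))
  hedoka → hedoga   (k→g between vowels (before a back vowel))
So the Vurake cognate is 'hedoga'.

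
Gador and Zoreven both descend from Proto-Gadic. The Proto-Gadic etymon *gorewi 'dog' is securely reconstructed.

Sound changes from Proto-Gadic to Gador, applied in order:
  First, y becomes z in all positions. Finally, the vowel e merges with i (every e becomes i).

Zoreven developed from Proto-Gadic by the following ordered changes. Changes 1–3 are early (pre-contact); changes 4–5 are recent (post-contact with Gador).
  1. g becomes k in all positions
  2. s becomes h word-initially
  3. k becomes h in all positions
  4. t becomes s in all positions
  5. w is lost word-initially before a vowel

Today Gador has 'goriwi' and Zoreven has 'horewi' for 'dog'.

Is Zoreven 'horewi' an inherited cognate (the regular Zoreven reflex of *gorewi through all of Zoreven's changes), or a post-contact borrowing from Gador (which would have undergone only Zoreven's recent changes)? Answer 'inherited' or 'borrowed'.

If inherited, *gorewi would pass through all of Zoreven's changes:
Zoreven: *gorewi
  gorewi → korewi   [unconditioned shift]
  korewi (rule 2 does not apply)
  korewi → horewi   [unconditioned shift]
  horewi (rule 4 does not apply)
  horewi (rule 5 does not apply)
  giving Zoreven horewi.
If borrowed from Gador 'goriwi' after the early changes, it would undergo only the recent ones:
  rule 4 (unconditioned shift): no change (goriwi)
  rule 5 (glide loss): no change (goriwi)
  ⇒ as a loan: goriwi
Zoreven 'horewi' matches the inherited outcome exactly, so it is an inherited cognate, not a loan.

inherited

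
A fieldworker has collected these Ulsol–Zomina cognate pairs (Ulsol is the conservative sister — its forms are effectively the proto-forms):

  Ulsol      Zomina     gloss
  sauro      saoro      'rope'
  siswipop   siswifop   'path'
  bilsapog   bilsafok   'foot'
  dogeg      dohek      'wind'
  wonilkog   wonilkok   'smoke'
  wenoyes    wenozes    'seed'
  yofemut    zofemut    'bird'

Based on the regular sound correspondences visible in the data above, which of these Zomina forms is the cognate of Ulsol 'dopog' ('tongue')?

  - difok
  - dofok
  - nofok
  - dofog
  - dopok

siswipop ~ siswifop, bilsapog ~ bilsafok — Ulsol p corresponds to Zomina f between vowels (before a back vowel).
bilsapog ~ bilsafok, dogeg ~ dohek — Ulsol g corresponds to Zomina k word-finally.
Applying these to Ulsol 'dopog':
  dopog → dofog   (p→f between vowels (before a back vowel))
  dofog → dofok   (g→k word-finally)
So the Zomina cognate is 'dofok'.

dofok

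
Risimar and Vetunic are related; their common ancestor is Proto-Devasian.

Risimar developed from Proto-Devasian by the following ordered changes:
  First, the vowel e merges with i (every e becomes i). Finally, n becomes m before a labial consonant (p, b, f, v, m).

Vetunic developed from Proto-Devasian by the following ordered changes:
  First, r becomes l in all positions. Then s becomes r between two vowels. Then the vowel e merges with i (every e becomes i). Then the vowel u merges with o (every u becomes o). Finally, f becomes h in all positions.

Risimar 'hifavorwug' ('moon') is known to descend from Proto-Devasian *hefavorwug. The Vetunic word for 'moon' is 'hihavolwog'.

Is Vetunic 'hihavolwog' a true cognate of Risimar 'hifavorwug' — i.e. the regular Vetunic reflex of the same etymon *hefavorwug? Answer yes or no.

yes

Derive the expected Vetunic reflex of *hefavorwug:
Vetunic: *hefavorwug > hefavolwug > hifavolwug > hifavolwog > hihavolwog  (by unconditioned shift, vowel merger, vowel merger, unconditioned shift)
Vetunic 'hihavolwog' matches the regular reflex exactly, so the pair is cognate.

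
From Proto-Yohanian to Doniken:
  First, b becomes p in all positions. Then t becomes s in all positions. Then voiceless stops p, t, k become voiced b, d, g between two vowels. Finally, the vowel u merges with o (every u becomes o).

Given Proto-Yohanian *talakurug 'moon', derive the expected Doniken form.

salagorog

Doniken: start from *talakurug.
  rule 1: no change — talakurug
  rule 2 (unconditioned shift): talakurug → salakurug
  rule 3 (intervocalic voicing): salakurug → salagurug
  rule 4 (vowel merger): salagurug → salagorog
  ⇒ Doniken salagorog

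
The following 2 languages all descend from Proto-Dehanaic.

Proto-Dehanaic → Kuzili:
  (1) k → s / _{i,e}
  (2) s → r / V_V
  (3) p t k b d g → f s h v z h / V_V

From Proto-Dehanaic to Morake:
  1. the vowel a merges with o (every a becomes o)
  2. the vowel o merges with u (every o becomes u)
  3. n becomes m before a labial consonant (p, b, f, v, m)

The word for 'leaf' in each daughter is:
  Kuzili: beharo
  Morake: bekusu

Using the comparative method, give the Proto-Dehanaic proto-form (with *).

*bekaso

Position 5: Kuzili has r, Morake has s. Morake preserves s here (none of its changes turn any other segment into s), so the proto-segment is *s.
Position 3: Kuzili has h, Morake has k. Morake preserves k here (none of its changes turn any other segment into k), so the proto-segment is *k.
Position 6: Kuzili has o, Morake has u. Kuzili preserves o here (none of its changes turn any other segment into o), so the proto-segment is *o.
Continuing position by position gives *bekaso; check it forward:
Kuzili: start from *bekaso.
  rule 1: no change — bekaso
  rule 2 (rhotacism): bekaso → bekaro
  rule 3 (intervocalic lenition): bekaro → beharo
  ⇒ Kuzili beharo
Morake: start from *bekaso.
  rule 1 (vowel merger): bekaso → bekoso
  rule 2 (vowel merger): bekoso → bekusu
  rule 3: no change — bekusu
  ⇒ Morake bekusu
*bekaso is the unique common source.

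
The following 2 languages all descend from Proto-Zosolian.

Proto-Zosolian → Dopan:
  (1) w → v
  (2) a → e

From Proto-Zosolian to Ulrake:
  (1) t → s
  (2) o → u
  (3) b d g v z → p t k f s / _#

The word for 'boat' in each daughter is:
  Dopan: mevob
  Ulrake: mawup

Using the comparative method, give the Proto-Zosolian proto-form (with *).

Position 2: Dopan has e, Ulrake has a. Ulrake preserves a here (none of its changes turn any other segment into a), so the proto-segment is *a.
Position 3: Dopan has v, Ulrake has w. Ulrake preserves w here (none of its changes turn any other segment into w), so the proto-segment is *w.
Position 5: Dopan has b, Ulrake has p. Dopan preserves b here (none of its changes turn any other segment into b), so the proto-segment is *b.
Verify the candidate proto-form against each daughter:
Dopan: *mawob
  mawob → mavob   [unconditioned shift]
  mavob → mevob   [vowel merger]
  giving Dopan mevob.
Ulrake: *mawob
  mawob (rule 1 does not apply)
  mawob → mawub   [vowel merger]
  mawub → mawup   [final devoicing]
  giving Ulrake mawup.
No other proto-form is consistent with every reflex, so the reconstruction is *mawob.

*mawob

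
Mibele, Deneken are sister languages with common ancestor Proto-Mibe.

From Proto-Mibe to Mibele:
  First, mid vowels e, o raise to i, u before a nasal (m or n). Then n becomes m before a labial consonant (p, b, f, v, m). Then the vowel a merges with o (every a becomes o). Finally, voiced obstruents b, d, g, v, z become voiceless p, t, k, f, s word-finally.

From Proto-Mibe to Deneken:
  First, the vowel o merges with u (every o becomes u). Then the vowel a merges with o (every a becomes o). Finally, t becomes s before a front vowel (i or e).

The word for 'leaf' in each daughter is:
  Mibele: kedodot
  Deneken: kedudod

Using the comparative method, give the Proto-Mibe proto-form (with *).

*kedodad

Position 6: Mibele has o, Deneken has o. In Deneken, o can only continue *a, so the proto-segment is *a.
Position 4: Mibele has o, Deneken has u. Taking the neighbouring segments as reconstructed: Mibele o could go back to *a or *o; Deneken u could go back to *o or *u — the one source consistent with every daughter is *o.
Position 7: Mibele has t, Deneken has d. Deneken preserves d here (none of its changes turn any other segment into d), so the proto-segment is *d.
Continuing position by position gives *kedodad; check it forward:
Mibele: *kedodad
  kedodad (rule 1 does not apply)
  kedodad (rule 2 does not apply)
  kedodad → kedodod   [vowel merger]
  kedodod → kedodot   [final devoicing]
  giving Mibele kedodot.
Deneken: *kedodad > kedudad > kedudod  (by vowel merger, vowel merger)
Only *kedodad yields all of Mibele kedodot, Deneken kedudod.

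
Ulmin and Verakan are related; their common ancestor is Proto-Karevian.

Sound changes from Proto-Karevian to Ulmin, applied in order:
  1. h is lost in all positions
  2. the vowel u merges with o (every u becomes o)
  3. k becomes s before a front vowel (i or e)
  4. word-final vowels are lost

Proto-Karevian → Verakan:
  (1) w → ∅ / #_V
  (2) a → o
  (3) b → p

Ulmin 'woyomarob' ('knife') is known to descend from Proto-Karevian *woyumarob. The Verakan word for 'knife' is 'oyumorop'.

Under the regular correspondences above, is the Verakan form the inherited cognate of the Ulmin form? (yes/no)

yes

Derive the expected Verakan reflex of *woyumarob:
Verakan: *woyumarob
  woyumarob → oyumarob   [glide loss]
  oyumarob → oyumorob   [vowel merger]
  oyumorob → oyumorop   [unconditioned shift]
  giving Verakan oyumorop.
Verakan 'oyumorop' matches the regular reflex exactly, so the pair is cognate.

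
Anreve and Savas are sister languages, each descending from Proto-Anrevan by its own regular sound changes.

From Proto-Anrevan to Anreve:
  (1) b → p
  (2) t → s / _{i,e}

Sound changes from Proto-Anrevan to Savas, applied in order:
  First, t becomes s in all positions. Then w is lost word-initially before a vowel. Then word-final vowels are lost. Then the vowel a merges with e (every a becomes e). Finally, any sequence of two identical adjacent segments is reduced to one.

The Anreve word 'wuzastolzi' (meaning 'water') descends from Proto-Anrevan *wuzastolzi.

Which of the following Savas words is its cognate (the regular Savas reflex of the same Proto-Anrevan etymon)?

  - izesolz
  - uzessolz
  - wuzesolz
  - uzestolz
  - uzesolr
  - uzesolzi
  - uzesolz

uzesolz

Savas: *wuzastolzi > wuzassolzi > uzassolzi > uzassolz > uzessolz > uzesolz  (by unconditioned shift, glide loss, apocope, vowel merger, degemination)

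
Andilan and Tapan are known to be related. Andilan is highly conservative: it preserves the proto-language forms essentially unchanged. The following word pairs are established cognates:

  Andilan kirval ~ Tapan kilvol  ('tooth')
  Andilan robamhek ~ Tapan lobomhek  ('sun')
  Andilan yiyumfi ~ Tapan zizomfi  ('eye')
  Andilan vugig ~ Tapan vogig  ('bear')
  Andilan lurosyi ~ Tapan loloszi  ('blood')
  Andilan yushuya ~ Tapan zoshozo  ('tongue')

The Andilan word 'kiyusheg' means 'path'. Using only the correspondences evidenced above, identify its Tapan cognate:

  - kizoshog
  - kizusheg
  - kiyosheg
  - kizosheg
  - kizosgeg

yiyumfi ~ zizomfi — Andilan y corresponds to Tapan z between vowels (before a back vowel).
vugig ~ vogig, yushuya ~ zoshozo — Andilan u corresponds to Tapan o after a consonant, before a consonant other than r, m, n, p, b, f, v.
Applying these to Andilan 'kiyusheg':
  kiyusheg → kizusheg   (y→z between vowels (before a back vowel))
  kizusheg → kizosheg   (u→o after a consonant, before a consonant other than r, m, n, p, b, f, v)
So the Tapan cognate is 'kizosheg'.

kizosheg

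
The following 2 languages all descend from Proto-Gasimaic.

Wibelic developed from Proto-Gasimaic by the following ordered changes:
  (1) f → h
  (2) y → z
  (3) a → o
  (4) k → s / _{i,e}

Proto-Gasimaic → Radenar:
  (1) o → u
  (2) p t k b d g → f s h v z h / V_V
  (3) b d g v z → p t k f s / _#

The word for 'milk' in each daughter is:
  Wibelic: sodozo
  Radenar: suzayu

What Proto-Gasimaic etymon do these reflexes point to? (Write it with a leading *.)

Position 4: Wibelic has o, Radenar has a. Radenar preserves a here (none of its changes turn any other segment into a), so the proto-segment is *a.
Position 2: Wibelic has o, Radenar has u. Taking the neighbouring segments as reconstructed: Wibelic o could go back to *a or *o; Radenar u could go back to *o or *u — the one source consistent with every daughter is *o.
Position 6: Wibelic has o, Radenar has u. Taking the neighbouring segments as reconstructed: Wibelic o could go back to *a or *o; Radenar u could go back to *o or *u — the one source consistent with every daughter is *o.
Verify the candidate proto-form against each daughter:
Wibelic: *sodayo
  sodayo (rule 1 does not apply)
  sodayo → sodazo   [unconditioned shift]
  sodazo → sodozo   [vowel merger]
  sodozo (rule 4 does not apply)
  giving Wibelic sodozo.
Radenar: start from *sodayo.
  rule 1 (vowel merger): sodayo → sudayu
  rule 2 (intervocalic lenition): sudayu → suzayu
  rule 3: no change — suzayu
  ⇒ Radenar suzayu
Only *sodayo yields all of Wibelic sodozo, Radenar suzayu.

*sodayo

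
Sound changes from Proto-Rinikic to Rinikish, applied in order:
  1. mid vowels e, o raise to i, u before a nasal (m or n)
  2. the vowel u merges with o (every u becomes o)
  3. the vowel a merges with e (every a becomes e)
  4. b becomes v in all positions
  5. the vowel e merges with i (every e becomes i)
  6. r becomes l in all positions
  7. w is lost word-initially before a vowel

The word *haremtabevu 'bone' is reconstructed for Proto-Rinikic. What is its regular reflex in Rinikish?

hilimtivivo

Rinikish: *haremtabevu
  haremtabevu → harimtabevu   [pre-nasal raising]
  harimtabevu → harimtabevo   [vowel merger]
  harimtabevo → herimtebevo   [vowel merger]
  herimtebevo → herimtevevo   [unconditioned shift]
  herimtevevo → hirimtivivo   [vowel merger]
  hirimtivivo → hilimtivivo   [unconditioned shift]
  hilimtivivo (rule 7 does not apply)
  giving Rinikish hilimtivivo.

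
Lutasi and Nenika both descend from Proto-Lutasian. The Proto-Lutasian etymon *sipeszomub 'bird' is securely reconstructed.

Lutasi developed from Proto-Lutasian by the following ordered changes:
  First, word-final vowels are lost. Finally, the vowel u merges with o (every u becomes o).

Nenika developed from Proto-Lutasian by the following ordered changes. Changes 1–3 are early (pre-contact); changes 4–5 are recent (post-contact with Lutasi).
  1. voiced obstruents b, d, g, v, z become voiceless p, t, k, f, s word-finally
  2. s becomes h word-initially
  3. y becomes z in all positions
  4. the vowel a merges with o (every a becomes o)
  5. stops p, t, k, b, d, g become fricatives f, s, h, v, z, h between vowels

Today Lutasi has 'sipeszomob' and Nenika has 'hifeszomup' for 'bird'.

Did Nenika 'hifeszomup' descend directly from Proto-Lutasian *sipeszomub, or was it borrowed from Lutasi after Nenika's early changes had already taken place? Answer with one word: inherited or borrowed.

If inherited, *sipeszomub would pass through all of Nenika's changes:
Nenika: start from *sipeszomub.
  rule 1 (final devoicing): sipeszomub → sipeszomup
  rule 2 (debuccalisation): sipeszomup → hipeszomup
  rule 3: no change — hipeszomup
  rule 4: no change — hipeszomup
  rule 5 (intervocalic lenition): hipeszomup → hifeszomup
  ⇒ Nenika hifeszomup
If borrowed from Lutasi 'sipeszomob' after the early changes, it would undergo only the recent ones:
  rule 4 (vowel merger): no change (sipeszomob)
  rule 5 (intervocalic lenition): sipeszomob → sifeszomob
  ⇒ as a loan: sifeszomob
Nenika 'hifeszomup' matches the inherited outcome exactly, so it is an inherited cognate, not a loan.

inherited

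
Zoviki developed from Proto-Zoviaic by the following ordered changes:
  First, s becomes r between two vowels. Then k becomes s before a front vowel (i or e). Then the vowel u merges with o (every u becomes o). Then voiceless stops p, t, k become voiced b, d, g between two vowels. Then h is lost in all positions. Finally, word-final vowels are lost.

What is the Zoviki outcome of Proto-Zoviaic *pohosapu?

poorab

Zoviki: *pohosapu
  pohosapu → pohorapu   [rhotacism]
  pohorapu (rule 2 does not apply)
  pohorapu → pohorapo   [vowel merger]
  pohorapo → pohorabo   [intervocalic voicing]
  pohorabo → poorabo   [h-loss]
  poorabo → poorab   [apocope]
  giving Zoviki poorab.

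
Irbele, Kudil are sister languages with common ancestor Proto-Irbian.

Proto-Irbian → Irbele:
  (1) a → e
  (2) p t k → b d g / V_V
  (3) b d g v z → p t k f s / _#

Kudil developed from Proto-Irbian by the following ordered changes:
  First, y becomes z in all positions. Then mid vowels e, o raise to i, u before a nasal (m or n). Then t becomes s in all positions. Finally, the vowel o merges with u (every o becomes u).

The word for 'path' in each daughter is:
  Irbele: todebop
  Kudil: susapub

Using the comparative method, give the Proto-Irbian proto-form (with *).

*totapob

Position 5: Irbele has b, Kudil has p. Kudil preserves p here (none of its changes turn any other segment into p), so the proto-segment is *p.
Position 4: Irbele has e, Kudil has a. Kudil preserves a here (none of its changes turn any other segment into a), so the proto-segment is *a.
This points to *totapob. Verify forward in each daughter:
Irbele: start from *totapob.
  rule 1 (vowel merger): totapob → totepob
  rule 2 (intervocalic voicing): totepob → todebob
  rule 3 (final devoicing): todebob → todebop
  ⇒ Irbele todebop
Kudil: *totapob > sosapob > susapub  (by unconditioned shift, vowel merger)
No other proto-form is consistent with every reflex, so the reconstruction is *totapob.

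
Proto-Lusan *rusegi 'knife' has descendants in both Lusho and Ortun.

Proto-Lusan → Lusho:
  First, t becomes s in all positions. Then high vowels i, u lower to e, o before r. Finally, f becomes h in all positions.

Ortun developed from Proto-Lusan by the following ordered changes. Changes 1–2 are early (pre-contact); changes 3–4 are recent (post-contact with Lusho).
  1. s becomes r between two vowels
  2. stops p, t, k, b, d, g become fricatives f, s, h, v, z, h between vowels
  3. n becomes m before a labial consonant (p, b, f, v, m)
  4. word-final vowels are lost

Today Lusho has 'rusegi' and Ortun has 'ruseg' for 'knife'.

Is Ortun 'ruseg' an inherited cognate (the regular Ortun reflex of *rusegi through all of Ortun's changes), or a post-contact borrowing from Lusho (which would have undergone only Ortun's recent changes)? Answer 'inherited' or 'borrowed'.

borrowed

If inherited, *rusegi would pass through all of Ortun's changes:
Ortun: *rusegi
  rusegi → ruregi   [rhotacism]
  ruregi → rurehi   [intervocalic lenition]
  rurehi (rule 3 does not apply)
  rurehi → rureh   [apocope]
  giving Ortun rureh.
If borrowed from Lusho 'rusegi' after the early changes, it would undergo only the recent ones:
  rule 3 (nasal place assimilation): no change (rusegi)
  rule 4 (apocope): rusegi → ruseg
  ⇒ as a loan: ruseg
Ortun 'ruseg' matches the loan outcome 'ruseg', not the inherited 'rureh' — it skipped the early Ortun changes, so it was borrowed from Lusho.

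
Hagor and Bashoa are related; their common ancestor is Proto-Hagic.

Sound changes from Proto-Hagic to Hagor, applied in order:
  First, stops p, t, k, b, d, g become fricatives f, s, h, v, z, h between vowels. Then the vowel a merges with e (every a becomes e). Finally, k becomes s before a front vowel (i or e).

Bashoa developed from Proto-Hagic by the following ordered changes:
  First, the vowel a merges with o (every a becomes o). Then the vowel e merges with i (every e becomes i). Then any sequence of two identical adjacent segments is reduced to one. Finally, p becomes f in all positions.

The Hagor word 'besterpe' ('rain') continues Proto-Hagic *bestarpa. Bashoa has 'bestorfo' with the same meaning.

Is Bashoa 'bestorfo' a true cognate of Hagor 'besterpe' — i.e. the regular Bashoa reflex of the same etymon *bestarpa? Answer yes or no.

no

Derive the expected Bashoa reflex of *bestarpa:
Bashoa: *bestarpa
  bestarpa → bestorpo   [vowel merger]
  bestorpo → bistorpo   [vowel merger]
  bistorpo (rule 3 does not apply)
  bistorpo → bistorfo   [unconditioned shift]
  giving Bashoa bistorfo.
The regular Bashoa reflex would be 'bistorfo', but the attested form is 'bestorfo'. The correspondence is irregular, so they are not cognates (the Bashoa form has a different source).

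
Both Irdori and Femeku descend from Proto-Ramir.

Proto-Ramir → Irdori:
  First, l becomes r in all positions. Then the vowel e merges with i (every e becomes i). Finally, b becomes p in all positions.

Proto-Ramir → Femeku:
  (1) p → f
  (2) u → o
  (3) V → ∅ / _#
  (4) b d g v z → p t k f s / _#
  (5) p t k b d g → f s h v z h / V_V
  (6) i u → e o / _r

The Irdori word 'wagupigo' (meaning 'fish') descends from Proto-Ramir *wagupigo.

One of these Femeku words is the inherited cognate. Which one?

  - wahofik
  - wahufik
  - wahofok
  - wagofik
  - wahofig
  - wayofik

wahofik

Femeku: start from *wagupigo.
  rule 1 (unconditioned shift): wagupigo → wagufigo
  rule 2 (vowel merger): wagufigo → wagofigo
  rule 3 (apocope): wagofigo → wagofig
  rule 4 (final devoicing): wagofig → wagofik
  rule 5 (intervocalic lenition): wagofik → wahofik
  rule 6: no change — wahofik
  ⇒ Femeku wahofik
The other candidates each miss or misapply at least one Femeku change.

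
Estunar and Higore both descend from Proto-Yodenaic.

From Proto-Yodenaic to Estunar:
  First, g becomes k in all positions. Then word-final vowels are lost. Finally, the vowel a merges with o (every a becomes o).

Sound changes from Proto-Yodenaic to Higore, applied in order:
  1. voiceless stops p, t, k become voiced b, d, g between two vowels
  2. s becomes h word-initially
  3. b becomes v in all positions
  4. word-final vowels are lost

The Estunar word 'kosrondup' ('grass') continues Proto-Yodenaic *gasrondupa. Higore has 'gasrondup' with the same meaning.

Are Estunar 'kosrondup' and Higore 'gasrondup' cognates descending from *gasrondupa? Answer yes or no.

Derive the expected Higore reflex of *gasrondupa:
Higore: *gasrondupa > gasronduba > gasronduva > gasronduv  (by intervocalic voicing, unconditioned shift, apocope)
The regular Higore reflex would be 'gasronduv', but the attested form is 'gasrondup'. The correspondence is irregular, so they are not cognates (the Higore form has a different source).

no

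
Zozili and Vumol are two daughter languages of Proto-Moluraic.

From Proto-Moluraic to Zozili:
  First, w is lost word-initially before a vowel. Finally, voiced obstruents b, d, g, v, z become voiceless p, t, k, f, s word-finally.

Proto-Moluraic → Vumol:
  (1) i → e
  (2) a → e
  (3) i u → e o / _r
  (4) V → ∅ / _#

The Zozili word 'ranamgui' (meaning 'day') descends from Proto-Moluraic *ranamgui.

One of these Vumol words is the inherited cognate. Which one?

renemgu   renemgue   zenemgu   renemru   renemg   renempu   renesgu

renemgu

Vumol: *ranamgui > ranamgue > renemgue > renemgu  (by vowel merger, vowel merger, apocope)
The other candidates each miss or misapply at least one Vumol change.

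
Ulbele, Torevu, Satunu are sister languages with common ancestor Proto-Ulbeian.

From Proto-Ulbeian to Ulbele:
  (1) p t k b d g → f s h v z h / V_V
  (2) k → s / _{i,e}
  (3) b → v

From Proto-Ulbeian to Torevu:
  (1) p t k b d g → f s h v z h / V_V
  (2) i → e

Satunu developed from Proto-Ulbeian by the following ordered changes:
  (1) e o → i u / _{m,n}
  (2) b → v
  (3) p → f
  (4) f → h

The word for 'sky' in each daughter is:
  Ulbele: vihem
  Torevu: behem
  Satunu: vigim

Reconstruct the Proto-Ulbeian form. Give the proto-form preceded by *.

Position 4: Ulbele has e, Torevu has e, Satunu has i. Ulbele preserves e here (none of its changes turn any other segment into e), so the proto-segment is *e.
Position 3: Ulbele has h, Torevu has h, Satunu has g. Satunu preserves g here (none of its changes turn any other segment into g), so the proto-segment is *g.
Position 1: Ulbele has v, Torevu has b, Satunu has v. Torevu preserves b here (none of its changes turn any other segment into b), so the proto-segment is *b.
Continuing position by position gives *bigem; check it forward:
Ulbele: *bigem
  bigem → bihem   [intervocalic lenition]
  bihem (rule 2 does not apply)
  bihem → vihem   [unconditioned shift]
  giving Ulbele vihem.
Torevu: start from *bigem.
  rule 1 (intervocalic lenition): bigem → bihem
  rule 2 (vowel merger): bihem → behem
  ⇒ Torevu behem
Satunu: start from *bigem.
  rule 1 (pre-nasal raising): bigem → bigim
  rule 2 (unconditioned shift): bigim → vigim
  rule 3: no change — vigim
  rule 4: no change — vigim
  ⇒ Satunu vigim
No other proto-form is consistent with every reflex, so the reconstruction is *bigem.

*bigem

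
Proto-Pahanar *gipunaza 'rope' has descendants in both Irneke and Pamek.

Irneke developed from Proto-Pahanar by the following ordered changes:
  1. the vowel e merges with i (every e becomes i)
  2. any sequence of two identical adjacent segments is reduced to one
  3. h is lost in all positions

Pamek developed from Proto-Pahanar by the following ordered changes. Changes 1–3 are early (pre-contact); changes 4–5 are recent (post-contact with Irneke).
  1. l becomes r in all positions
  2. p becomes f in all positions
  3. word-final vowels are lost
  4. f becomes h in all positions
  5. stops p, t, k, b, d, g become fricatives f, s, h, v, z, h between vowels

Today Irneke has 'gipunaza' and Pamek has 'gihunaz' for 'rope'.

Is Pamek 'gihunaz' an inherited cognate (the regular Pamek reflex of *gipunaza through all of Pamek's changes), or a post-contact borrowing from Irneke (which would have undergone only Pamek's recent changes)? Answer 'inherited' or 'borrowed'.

If inherited, *gipunaza would pass through all of Pamek's changes:
Pamek: *gipunaza
  gipunaza (rule 1 does not apply)
  gipunaza → gifunaza   [unconditioned shift]
  gifunaza → gifunaz   [apocope]
  gifunaz → gihunaz   [unconditioned shift]
  gihunaz (rule 5 does not apply)
  giving Pamek gihunaz.
If borrowed from Irneke 'gipunaza' after the early changes, it would undergo only the recent ones:
  rule 4 (unconditioned shift): no change (gipunaza)
  rule 5 (intervocalic lenition): gipunaza → gifunaza
  ⇒ as a loan: gifunaza
Pamek 'gihunaz' matches the inherited outcome exactly, so it is an inherited cognate, not a loan.

inherited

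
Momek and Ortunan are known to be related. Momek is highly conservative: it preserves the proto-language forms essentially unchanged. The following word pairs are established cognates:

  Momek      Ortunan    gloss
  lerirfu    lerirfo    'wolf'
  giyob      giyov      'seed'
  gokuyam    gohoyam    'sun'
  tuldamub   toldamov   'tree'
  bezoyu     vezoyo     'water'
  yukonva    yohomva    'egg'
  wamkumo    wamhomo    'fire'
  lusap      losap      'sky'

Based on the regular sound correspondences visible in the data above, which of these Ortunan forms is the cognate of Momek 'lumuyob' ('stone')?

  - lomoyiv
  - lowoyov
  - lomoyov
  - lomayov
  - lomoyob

wamkumo ~ wamhomo — Momek u corresponds to Ortunan o after a consonant, before a nasal.
gokuyam ~ gohoyam, tuldamub ~ toldamov — Momek u corresponds to Ortunan o after a consonant, before a consonant other than r, m, n, p, b, f, v.
giyob ~ giyov, tuldamub ~ toldamov — Momek b corresponds to Ortunan v word-finally.
Applying these to Momek 'lumuyob':
  lumuyob → lomuyob   (u→o after a consonant, before a nasal)
  lomuyob → lomoyob   (u→o after a consonant, before a consonant other than r, m, n, p, b, f, v)
  lomoyob → lomoyov   (b→v word-finally)
So the Ortunan cognate is 'lomoyov'.

lomoyov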